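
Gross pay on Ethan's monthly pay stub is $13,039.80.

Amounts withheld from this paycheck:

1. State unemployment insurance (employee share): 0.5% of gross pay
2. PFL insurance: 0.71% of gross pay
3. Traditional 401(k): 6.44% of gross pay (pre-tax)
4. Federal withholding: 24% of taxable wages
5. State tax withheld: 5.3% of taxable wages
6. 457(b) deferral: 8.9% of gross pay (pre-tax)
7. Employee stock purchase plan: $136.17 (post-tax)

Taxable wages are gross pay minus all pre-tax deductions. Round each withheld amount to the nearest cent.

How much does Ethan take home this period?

$7,510.98

Traditional 401(k): $13,039.80 × 0.0644 = $839.76
457(b) deferral: $13,039.80 × 0.089 = $1,160.54
Pre-tax total = $839.76 + $1,160.54 = $2,000.30
Taxable wages = $13,039.80 − $2,000.30 = $11,039.50
State tax withheld: $11,039.50 × 0.053 = $585.09
Federal withholding: $11,039.50 × 0.24 = $2,649.48
State unemployment insurance (employee share): $13,039.80 × 0.005 = $65.20
PFL insurance: $13,039.80 × 0.0071 = $92.58
Employee stock purchase plan: $136.17
Total deductions = $839.76 + $1,160.54 + $585.09 + $2,649.48 + $65.20 + $92.58 + $136.17 = $5,528.82
Net pay = $13,039.80 − $5,528.82 = $7,510.98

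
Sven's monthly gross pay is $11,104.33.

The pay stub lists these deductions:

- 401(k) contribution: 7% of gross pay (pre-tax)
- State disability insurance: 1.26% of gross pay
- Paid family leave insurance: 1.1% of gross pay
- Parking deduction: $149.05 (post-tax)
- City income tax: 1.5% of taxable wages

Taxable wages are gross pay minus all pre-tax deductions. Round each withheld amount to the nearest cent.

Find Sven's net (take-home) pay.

401(k) contribution: $11,104.33 × 0.07 = $777.30
Taxable wages = $11,104.33 − $777.30 = $10,327.03
City income tax: $10,327.03 × 0.015 = $154.91
State disability insurance: $11,104.33 × 0.0126 = $139.91
Paid family leave insurance: $11,104.33 × 0.011 = $122.15
Parking deduction: $149.05
Total deductions = $777.30 + $154.91 + $139.91 + $122.15 + $149.05 = $1,343.32
Net pay = $11,104.33 − $1,343.32 = $9,761.01

$9,761.01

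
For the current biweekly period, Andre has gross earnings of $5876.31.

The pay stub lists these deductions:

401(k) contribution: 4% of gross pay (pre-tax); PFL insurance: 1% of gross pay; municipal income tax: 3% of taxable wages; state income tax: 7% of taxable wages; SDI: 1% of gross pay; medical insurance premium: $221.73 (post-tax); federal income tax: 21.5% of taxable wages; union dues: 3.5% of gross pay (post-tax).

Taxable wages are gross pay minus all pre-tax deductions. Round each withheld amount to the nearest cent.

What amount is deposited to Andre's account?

401(k) contribution: $5876.31 × 0.04 = $235.05
Taxable wages = $5876.31 − $235.05 = $5641.26
Municipal income tax: $5641.26 × 0.03 = $169.24
State income tax: $5641.26 × 0.07 = $394.89
Federal income tax: $5641.26 × 0.215 = $1212.87
SDI: $5876.31 × 0.01 = $58.76
PFL insurance: $5876.31 × 0.01 = $58.76
Medical insurance premium: $221.73
Union dues: $5876.31 × 0.035 = $205.67
Total deductions = $235.05 + $169.24 + $394.89 + $1212.87 + $58.76 + $58.76 + $221.73 + $205.67 = $2556.97
Net pay = $5876.31 − $2556.97 = $3319.34

$3319.34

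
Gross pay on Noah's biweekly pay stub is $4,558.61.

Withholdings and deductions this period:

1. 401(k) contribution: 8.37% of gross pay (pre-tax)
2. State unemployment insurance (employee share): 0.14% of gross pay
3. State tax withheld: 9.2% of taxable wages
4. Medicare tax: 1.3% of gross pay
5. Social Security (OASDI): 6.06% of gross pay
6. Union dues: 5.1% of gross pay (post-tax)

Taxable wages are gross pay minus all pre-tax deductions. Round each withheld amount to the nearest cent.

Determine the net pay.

$3,218.38

401(k) contribution: $4,558.61 × 0.0837 = $381.56
Taxable wages = $4,558.61 − $381.56 = $4,177.05
State tax withheld: $4,177.05 × 0.092 = $384.29
State unemployment insurance (employee share): $4,558.61 × 0.0014 = $6.38
Social Security (OASDI): $4,558.61 × 0.0606 = $276.25
Medicare tax: $4,558.61 × 0.013 = $59.26
Union dues: $4,558.61 × 0.051 = $232.49
Total deductions = $381.56 + $384.29 + $6.38 + $276.25 + $59.26 + $232.49 = $1,340.23
Net pay = $4,558.61 − $1,340.23 = $3,218.38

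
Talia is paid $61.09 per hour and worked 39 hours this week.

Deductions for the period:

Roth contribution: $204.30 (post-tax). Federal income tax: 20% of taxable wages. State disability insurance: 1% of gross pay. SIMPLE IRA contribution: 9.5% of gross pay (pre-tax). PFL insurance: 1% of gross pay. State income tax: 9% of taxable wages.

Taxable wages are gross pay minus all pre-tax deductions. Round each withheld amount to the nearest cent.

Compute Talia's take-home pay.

Gross pay: 39 × $61.09 = $2,382.51
SIMPLE IRA contribution: $2,382.51 × 0.095 = $226.34
Taxable wages = $2,382.51 − $226.34 = $2,156.17
Federal income tax: $2,156.17 × 0.2 = $431.23
State income tax: $2,156.17 × 0.09 = $194.06
State disability insurance: $2,382.51 × 0.01 = $23.83
PFL insurance: $2,382.51 × 0.01 = $23.83
Roth contribution: $204.30
Total deductions = $226.34 + $431.23 + $194.06 + $23.83 + $23.83 + $204.30 = $1,103.59
Net pay = $2,382.51 − $1,103.59 = $1,278.92

$1,278.92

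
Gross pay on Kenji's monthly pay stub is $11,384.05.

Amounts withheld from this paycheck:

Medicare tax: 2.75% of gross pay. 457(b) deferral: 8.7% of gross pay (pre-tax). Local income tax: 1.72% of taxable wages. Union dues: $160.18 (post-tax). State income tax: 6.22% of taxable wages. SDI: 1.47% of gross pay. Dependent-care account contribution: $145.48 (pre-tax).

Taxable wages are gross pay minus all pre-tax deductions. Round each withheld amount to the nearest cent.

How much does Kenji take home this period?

$8,793.86

457(b) deferral: $11,384.05 × 0.087 = $990.41
Dependent-care account contribution: $145.48
Pre-tax total = $990.41 + $145.48 = $1,135.89
Taxable wages = $11,384.05 − $1,135.89 = $10,248.16
Local income tax: $10,248.16 × 0.0172 = $176.27
State income tax: $10,248.16 × 0.0622 = $637.44
Medicare tax: $11,384.05 × 0.0275 = $313.06
SDI: $11,384.05 × 0.0147 = $167.35
Union dues: $160.18
Total deductions = $990.41 + $145.48 + $176.27 + $637.44 + $313.06 + $167.35 + $160.18 = $2,590.19
Net pay = $11,384.05 − $2,590.19 = $8,793.86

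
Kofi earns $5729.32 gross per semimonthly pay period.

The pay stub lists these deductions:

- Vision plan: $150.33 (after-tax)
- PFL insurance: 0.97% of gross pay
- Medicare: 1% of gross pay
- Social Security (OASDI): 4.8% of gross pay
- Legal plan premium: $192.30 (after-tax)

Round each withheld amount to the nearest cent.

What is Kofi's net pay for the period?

$4998.82

Social Security (OASDI): $5729.32 × 0.048 = $275.01
Medicare: $5729.32 × 0.01 = $57.29
PFL insurance: $5729.32 × 0.0097 = $55.57
Vision plan: $150.33
Legal plan premium: $192.30
Total deductions = $275.01 + $57.29 + $55.57 + $150.33 + $192.30 = $730.50
Net pay = $5729.32 − $730.50 = $4998.82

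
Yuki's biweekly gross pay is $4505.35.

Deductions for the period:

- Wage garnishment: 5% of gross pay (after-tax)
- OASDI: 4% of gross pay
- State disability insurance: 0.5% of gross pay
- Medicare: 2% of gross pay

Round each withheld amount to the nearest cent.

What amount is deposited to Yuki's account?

Medicare: $4505.35 × 0.02 = $90.11
OASDI: $4505.35 × 0.04 = $180.21
State disability insurance: $4505.35 × 0.005 = $22.53
Wage garnishment: $4505.35 × 0.05 = $225.27
Total deductions = $90.11 + $180.21 + $22.53 + $225.27 = $518.12
Net pay = $4505.35 − $518.12 = $3987.23

$3987.23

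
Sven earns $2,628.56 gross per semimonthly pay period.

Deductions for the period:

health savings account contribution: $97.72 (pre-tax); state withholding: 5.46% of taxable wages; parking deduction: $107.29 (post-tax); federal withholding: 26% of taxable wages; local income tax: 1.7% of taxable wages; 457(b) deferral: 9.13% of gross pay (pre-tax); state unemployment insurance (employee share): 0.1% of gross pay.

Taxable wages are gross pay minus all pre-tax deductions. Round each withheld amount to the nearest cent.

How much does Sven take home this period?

$1,421.29

Health savings account contribution: $97.72
457(b) deferral: $2,628.56 × 0.0913 = $239.99
Pre-tax total = $97.72 + $239.99 = $337.71
Taxable wages = $2,628.56 − $337.71 = $2,290.85
Local income tax: $2,290.85 × 0.017 = $38.94
Federal withholding: $2,290.85 × 0.26 = $595.62
State withholding: $2,290.85 × 0.0546 = $125.08
State unemployment insurance (employee share): $2,628.56 × 0.001 = $2.63
Parking deduction: $107.29
Total deductions = $97.72 + $239.99 + $38.94 + $595.62 + $125.08 + $2.63 + $107.29 = $1,207.27
Net pay = $2,628.56 − $1,207.27 = $1,421.29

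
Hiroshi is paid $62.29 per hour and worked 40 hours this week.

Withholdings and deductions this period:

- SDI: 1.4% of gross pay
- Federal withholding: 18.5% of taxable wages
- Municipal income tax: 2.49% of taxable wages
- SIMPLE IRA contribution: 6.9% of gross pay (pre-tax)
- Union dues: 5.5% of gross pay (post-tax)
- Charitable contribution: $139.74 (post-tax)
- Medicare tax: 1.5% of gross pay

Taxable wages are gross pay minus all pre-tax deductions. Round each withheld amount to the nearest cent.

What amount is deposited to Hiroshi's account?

Gross pay: 40 × $62.29 = $2,491.60
SIMPLE IRA contribution: $2,491.60 × 0.069 = $171.92
Taxable wages = $2,491.60 − $171.92 = $2,319.68
Federal withholding: $2,319.68 × 0.185 = $429.14
Municipal income tax: $2,319.68 × 0.0249 = $57.76
SDI: $2,491.60 × 0.014 = $34.88
Medicare tax: $2,491.60 × 0.015 = $37.37
Charitable contribution: $139.74
Union dues: $2,491.60 × 0.055 = $137.04
Total deductions = $171.92 + $429.14 + $57.76 + $34.88 + $37.37 + $139.74 + $137.04 = $1,007.85
Net pay = $2,491.60 − $1,007.85 = $1,483.75

$1,483.75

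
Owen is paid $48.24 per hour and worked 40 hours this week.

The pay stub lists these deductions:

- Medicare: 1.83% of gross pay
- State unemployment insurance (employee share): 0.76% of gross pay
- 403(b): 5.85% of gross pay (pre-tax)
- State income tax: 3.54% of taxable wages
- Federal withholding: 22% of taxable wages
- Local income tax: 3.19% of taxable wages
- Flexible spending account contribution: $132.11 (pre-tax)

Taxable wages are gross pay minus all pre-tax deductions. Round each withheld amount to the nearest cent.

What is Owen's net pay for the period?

$1,150.65

Gross pay: 40 × $48.24 = $1,929.60
Flexible spending account contribution: $132.11
403(b): $1,929.60 × 0.0585 = $112.88
Pre-tax total = $132.11 + $112.88 = $244.99
Taxable wages = $1,929.60 − $244.99 = $1,684.61
Local income tax: $1,684.61 × 0.0319 = $53.74
Federal withholding: $1,684.61 × 0.22 = $370.61
State income tax: $1,684.61 × 0.0354 = $59.64
Medicare: $1,929.60 × 0.0183 = $35.31
State unemployment insurance (employee share): $1,929.60 × 0.0076 = $14.66
Total deductions = $132.11 + $112.88 + $53.74 + $370.61 + $59.64 + $35.31 + $14.66 = $778.95
Net pay = $1,929.60 − $778.95 = $1,150.65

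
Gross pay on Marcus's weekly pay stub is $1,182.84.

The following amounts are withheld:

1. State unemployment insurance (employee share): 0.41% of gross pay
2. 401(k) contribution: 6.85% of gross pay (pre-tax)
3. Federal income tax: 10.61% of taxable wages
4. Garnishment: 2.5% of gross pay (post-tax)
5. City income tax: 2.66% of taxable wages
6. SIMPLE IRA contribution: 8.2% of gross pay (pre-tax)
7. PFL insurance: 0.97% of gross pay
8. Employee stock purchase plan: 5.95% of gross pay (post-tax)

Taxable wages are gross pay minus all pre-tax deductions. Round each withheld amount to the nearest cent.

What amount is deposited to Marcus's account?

401(k) contribution: $1,182.84 × 0.0685 = $81.02
SIMPLE IRA contribution: $1,182.84 × 0.082 = $96.99
Pre-tax total = $81.02 + $96.99 = $178.01
Taxable wages = $1,182.84 − $178.01 = $1,004.83
Federal income tax: $1,004.83 × 0.1061 = $106.61
City income tax: $1,004.83 × 0.0266 = $26.73
State unemployment insurance (employee share): $1,182.84 × 0.0041 = $4.85
PFL insurance: $1,182.84 × 0.0097 = $11.47
Employee stock purchase plan: $1,182.84 × 0.0595 = $70.38
Garnishment: $1,182.84 × 0.025 = $29.57
Total deductions = $81.02 + $96.99 + $106.61 + $26.73 + $4.85 + $11.47 + $70.38 + $29.57 = $427.62
Net pay = $1,182.84 − $427.62 = $755.22

$755.22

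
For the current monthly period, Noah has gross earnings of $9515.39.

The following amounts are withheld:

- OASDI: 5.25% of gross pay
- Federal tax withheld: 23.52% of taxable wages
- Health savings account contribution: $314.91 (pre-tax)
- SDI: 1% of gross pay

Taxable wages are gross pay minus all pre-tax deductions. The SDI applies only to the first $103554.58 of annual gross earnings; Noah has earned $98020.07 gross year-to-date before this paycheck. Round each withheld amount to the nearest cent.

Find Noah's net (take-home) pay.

Health savings account contribution: $314.91
Taxable wages = $9515.39 − $314.91 = $9200.48
Federal tax withheld: $9200.48 × 0.2352 = $2163.95
OASDI: $9515.39 × 0.0525 = $499.56
SDI: only $103554.58 − $98020.07 = $5534.51 of this check is subject → $5534.51 × 0.01 = $55.35
Total deductions = $314.91 + $2163.95 + $499.56 + $55.35 = $3033.77
Net pay = $9515.39 − $3033.77 = $6481.62

$6481.62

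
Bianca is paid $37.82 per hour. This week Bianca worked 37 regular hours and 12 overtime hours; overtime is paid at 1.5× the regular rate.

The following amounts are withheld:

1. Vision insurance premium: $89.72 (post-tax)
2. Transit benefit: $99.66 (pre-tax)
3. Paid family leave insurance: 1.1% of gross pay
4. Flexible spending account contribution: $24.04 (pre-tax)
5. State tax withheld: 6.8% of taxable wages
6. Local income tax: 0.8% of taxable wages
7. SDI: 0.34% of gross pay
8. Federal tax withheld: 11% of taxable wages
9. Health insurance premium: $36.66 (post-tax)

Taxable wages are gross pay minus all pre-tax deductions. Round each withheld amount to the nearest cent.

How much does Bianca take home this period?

$1,436.18

Regular pay: 37 × $37.82 = $1,399.34
Overtime pay: 12 × $37.82 × 1.5 = $680.76
Gross pay = $1,399.34 + $680.76 = $2,080.10
Transit benefit: $99.66
Flexible spending account contribution: $24.04
Pre-tax total = $99.66 + $24.04 = $123.70
Taxable wages = $2,080.10 − $123.70 = $1,956.40
Local income tax: $1,956.40 × 0.008 = $15.65
State tax withheld: $1,956.40 × 0.068 = $133.04
Federal tax withheld: $1,956.40 × 0.11 = $215.20
Paid family leave insurance: $2,080.10 × 0.011 = $22.88
SDI: $2,080.10 × 0.0034 = $7.07
Health insurance premium: $36.66
Vision insurance premium: $89.72
Total deductions = $99.66 + $24.04 + $15.65 + $133.04 + $215.20 + $22.88 + $7.07 + $36.66 + $89.72 = $643.92
Net pay = $2,080.10 − $643.92 = $1,436.18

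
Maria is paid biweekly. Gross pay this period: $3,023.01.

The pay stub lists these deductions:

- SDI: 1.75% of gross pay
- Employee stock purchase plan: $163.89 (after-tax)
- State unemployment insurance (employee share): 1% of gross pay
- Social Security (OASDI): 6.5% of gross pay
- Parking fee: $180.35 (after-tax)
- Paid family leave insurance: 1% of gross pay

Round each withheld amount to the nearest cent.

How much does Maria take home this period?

State unemployment insurance (employee share): $3,023.01 × 0.01 = $30.23
SDI: $3,023.01 × 0.0175 = $52.90
Paid family leave insurance: $3,023.01 × 0.01 = $30.23
Social Security (OASDI): $3,023.01 × 0.065 = $196.50
Parking fee: $180.35
Employee stock purchase plan: $163.89
Total deductions = $30.23 + $52.90 + $30.23 + $196.50 + $180.35 + $163.89 = $654.10
Net pay = $3,023.01 − $654.10 = $2,368.91

$2,368.91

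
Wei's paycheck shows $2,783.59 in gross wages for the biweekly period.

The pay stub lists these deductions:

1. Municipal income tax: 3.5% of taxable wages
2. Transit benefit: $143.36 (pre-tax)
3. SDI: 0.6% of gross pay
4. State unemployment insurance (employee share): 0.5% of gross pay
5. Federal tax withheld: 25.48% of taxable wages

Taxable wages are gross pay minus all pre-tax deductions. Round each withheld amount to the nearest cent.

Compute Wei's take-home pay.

$1,844.47

Transit benefit: $143.36
Taxable wages = $2,783.59 − $143.36 = $2,640.23
Municipal income tax: $2,640.23 × 0.035 = $92.41
Federal tax withheld: $2,640.23 × 0.2548 = $672.73
State unemployment insurance (employee share): $2,783.59 × 0.005 = $13.92
SDI: $2,783.59 × 0.006 = $16.70
Total deductions = $143.36 + $92.41 + $672.73 + $13.92 + $16.70 = $939.12
Net pay = $2,783.59 − $939.12 = $1,844.47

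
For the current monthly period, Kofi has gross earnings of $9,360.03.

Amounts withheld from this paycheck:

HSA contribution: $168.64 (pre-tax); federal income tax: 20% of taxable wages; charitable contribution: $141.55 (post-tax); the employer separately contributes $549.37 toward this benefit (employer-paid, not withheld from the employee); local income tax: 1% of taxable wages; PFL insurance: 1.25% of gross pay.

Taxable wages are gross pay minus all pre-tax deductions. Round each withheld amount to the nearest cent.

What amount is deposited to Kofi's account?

HSA contribution: $168.64
Taxable wages = $9,360.03 − $168.64 = $9,191.39
Federal income tax: $9,191.39 × 0.2 = $1,838.28
Local income tax: $9,191.39 × 0.01 = $91.91
PFL insurance: $9,360.03 × 0.0125 = $117.00
Charitable contribution: $141.55
(Employer's $549.37 toward charitable contribution is not withheld from the employee.)
Total deductions = $168.64 + $1,838.28 + $91.91 + $117.00 + $141.55 = $2,357.38
Net pay = $9,360.03 − $2,357.38 = $7,002.65

$7,002.65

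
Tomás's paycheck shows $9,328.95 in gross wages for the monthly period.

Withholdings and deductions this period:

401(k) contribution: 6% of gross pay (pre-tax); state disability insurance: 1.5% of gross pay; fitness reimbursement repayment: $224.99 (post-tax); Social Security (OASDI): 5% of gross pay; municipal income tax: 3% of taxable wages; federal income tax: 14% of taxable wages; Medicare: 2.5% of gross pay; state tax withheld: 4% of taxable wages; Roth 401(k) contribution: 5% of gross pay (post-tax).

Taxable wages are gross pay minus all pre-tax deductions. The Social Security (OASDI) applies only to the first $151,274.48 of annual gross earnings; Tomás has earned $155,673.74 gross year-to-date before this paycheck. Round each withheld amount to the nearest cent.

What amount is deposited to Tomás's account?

401(k) contribution: $9,328.95 × 0.06 = $559.74
Taxable wages = $9,328.95 − $559.74 = $8,769.21
Municipal income tax: $8,769.21 × 0.03 = $263.08
State tax withheld: $8,769.21 × 0.04 = $350.77
Federal income tax: $8,769.21 × 0.14 = $1,227.69
Medicare: $9,328.95 × 0.025 = $233.22
Social Security (OASDI): annual cap $151,274.48 already reached (YTD $155,673.74), so $0.00
State disability insurance: $9,328.95 × 0.015 = $139.93
Fitness reimbursement repayment: $224.99
Roth 401(k) contribution: $9,328.95 × 0.05 = $466.45
Total deductions = $559.74 + $263.08 + $350.77 + $1,227.69 + $233.22 + $0.00 + $139.93 + $224.99 + $466.45 = $3,465.87
Net pay = $9,328.95 − $3,465.87 = $5,863.08

$5,863.08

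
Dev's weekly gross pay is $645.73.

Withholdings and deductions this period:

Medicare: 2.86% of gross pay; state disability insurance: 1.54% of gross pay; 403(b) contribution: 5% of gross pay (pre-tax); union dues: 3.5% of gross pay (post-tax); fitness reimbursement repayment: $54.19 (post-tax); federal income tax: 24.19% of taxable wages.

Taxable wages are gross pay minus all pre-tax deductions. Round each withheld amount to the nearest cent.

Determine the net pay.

$359.85

403(b) contribution: $645.73 × 0.05 = $32.29
Taxable wages = $645.73 − $32.29 = $613.44
Federal income tax: $613.44 × 0.2419 = $148.39
State disability insurance: $645.73 × 0.0154 = $9.94
Medicare: $645.73 × 0.0286 = $18.47
Union dues: $645.73 × 0.035 = $22.60
Fitness reimbursement repayment: $54.19
Total deductions = $32.29 + $148.39 + $9.94 + $18.47 + $22.60 + $54.19 = $285.88
Net pay = $645.73 − $285.88 = $359.85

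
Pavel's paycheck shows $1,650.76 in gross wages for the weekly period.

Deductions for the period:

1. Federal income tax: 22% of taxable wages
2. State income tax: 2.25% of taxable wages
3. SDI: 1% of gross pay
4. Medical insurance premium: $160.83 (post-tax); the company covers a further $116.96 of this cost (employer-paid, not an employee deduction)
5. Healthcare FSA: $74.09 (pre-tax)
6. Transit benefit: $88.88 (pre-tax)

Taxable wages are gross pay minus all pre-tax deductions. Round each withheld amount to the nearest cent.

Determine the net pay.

Healthcare FSA: $74.09
Transit benefit: $88.88
Pre-tax total = $74.09 + $88.88 = $162.97
Taxable wages = $1,650.76 − $162.97 = $1,487.79
Federal income tax: $1,487.79 × 0.22 = $327.31
State income tax: $1,487.79 × 0.0225 = $33.48
SDI: $1,650.76 × 0.01 = $16.51
Medical insurance premium: $160.83
(Employer's $116.96 toward medical insurance premium is not withheld from the employee.)
Total deductions = $74.09 + $88.88 + $327.31 + $33.48 + $16.51 + $160.83 = $701.10
Net pay = $1,650.76 − $701.10 = $949.66

$949.66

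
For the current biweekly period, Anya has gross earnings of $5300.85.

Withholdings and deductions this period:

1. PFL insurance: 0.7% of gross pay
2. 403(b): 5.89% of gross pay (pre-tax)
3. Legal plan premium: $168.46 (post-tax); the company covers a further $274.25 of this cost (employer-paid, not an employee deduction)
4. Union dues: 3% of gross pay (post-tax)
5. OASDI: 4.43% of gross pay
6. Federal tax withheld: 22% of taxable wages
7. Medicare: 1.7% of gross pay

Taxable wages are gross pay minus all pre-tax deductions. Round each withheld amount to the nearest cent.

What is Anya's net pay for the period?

$3201.59

403(b): $5300.85 × 0.0589 = $312.22
Taxable wages = $5300.85 − $312.22 = $4988.63
Federal tax withheld: $4988.63 × 0.22 = $1097.50
PFL insurance: $5300.85 × 0.007 = $37.11
OASDI: $5300.85 × 0.0443 = $234.83
Medicare: $5300.85 × 0.017 = $90.11
Legal plan premium: $168.46
Union dues: $5300.85 × 0.03 = $159.03
(Employer's $274.25 toward legal plan premium is not withheld from the employee.)
Total deductions = $312.22 + $1097.50 + $37.11 + $234.83 + $90.11 + $168.46 + $159.03 = $2099.26
Net pay = $5300.85 − $2099.26 = $3201.59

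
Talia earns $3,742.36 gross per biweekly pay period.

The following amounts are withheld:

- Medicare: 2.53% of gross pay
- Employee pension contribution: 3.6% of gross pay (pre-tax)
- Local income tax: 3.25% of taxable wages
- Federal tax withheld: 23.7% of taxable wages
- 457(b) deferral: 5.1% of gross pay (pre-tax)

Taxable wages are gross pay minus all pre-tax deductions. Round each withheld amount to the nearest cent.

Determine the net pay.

$2,401.27

Employee pension contribution: $3,742.36 × 0.036 = $134.72
457(b) deferral: $3,742.36 × 0.051 = $190.86
Pre-tax total = $134.72 + $190.86 = $325.58
Taxable wages = $3,742.36 − $325.58 = $3,416.78
Federal tax withheld: $3,416.78 × 0.237 = $809.78
Local income tax: $3,416.78 × 0.0325 = $111.05
Medicare: $3,742.36 × 0.0253 = $94.68
Total deductions = $134.72 + $190.86 + $809.78 + $111.05 + $94.68 = $1,341.09
Net pay = $3,742.36 − $1,341.09 = $2,401.27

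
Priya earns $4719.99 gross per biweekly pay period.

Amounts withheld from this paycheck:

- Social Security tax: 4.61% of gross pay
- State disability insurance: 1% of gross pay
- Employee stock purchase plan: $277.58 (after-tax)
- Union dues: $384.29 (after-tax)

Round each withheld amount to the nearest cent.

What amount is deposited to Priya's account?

State disability insurance: $4719.99 × 0.01 = $47.20
Social Security tax: $4719.99 × 0.0461 = $217.59
Union dues: $384.29
Employee stock purchase plan: $277.58
Total deductions = $47.20 + $217.59 + $384.29 + $277.58 = $926.66
Net pay = $4719.99 − $926.66 = $3793.33

$3793.33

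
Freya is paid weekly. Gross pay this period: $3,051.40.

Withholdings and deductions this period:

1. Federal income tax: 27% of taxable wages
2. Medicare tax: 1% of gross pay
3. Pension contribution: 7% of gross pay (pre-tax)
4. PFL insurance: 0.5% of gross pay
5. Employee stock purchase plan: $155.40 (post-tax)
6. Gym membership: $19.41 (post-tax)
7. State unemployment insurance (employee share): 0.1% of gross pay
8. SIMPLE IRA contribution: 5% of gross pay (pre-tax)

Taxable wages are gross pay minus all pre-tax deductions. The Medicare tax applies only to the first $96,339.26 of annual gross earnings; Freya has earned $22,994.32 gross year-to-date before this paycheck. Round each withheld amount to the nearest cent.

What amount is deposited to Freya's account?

$1,736.59

Pension contribution: $3,051.40 × 0.07 = $213.60
SIMPLE IRA contribution: $3,051.40 × 0.05 = $152.57
Pre-tax total = $213.60 + $152.57 = $366.17
Taxable wages = $3,051.40 − $366.17 = $2,685.23
Federal income tax: $2,685.23 × 0.27 = $725.01
State unemployment insurance (employee share): $3,051.40 × 0.001 = $3.05
Medicare tax: cap not yet reached, full $3,051.40 is subject → $3,051.40 × 0.01 = $30.51
PFL insurance: $3,051.40 × 0.005 = $15.26
Gym membership: $19.41
Employee stock purchase plan: $155.40
Total deductions = $213.60 + $152.57 + $725.01 + $3.05 + $30.51 + $15.26 + $19.41 + $155.40 = $1,314.81
Net pay = $3,051.40 − $1,314.81 = $1,736.59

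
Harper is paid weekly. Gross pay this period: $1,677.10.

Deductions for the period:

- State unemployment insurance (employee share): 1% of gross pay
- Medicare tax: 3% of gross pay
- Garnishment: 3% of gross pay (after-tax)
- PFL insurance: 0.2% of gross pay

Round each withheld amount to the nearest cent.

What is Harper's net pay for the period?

PFL insurance: $1,677.10 × 0.002 = $3.35
Medicare tax: $1,677.10 × 0.03 = $50.31
State unemployment insurance (employee share): $1,677.10 × 0.01 = $16.77
Garnishment: $1,677.10 × 0.03 = $50.31
Total deductions = $3.35 + $50.31 + $16.77 + $50.31 = $120.74
Net pay = $1,677.10 − $120.74 = $1,556.36

$1,556.36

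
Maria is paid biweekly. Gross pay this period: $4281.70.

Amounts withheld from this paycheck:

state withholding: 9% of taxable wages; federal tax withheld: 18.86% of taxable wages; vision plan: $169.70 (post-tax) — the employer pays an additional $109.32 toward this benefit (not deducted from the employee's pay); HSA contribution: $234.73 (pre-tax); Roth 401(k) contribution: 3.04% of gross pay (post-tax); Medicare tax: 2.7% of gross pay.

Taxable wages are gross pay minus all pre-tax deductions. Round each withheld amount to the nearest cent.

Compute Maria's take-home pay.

HSA contribution: $234.73
Taxable wages = $4281.70 − $234.73 = $4046.97
State withholding: $4046.97 × 0.09 = $364.23
Federal tax withheld: $4046.97 × 0.1886 = $763.26
Medicare tax: $4281.70 × 0.027 = $115.61
Vision plan: $169.70
Roth 401(k) contribution: $4281.70 × 0.0304 = $130.16
(Employer's $109.32 toward vision plan is not withheld from the employee.)
Total deductions = $234.73 + $364.23 + $763.26 + $115.61 + $169.70 + $130.16 = $1777.69
Net pay = $4281.70 − $1777.69 = $2504.01

$2504.01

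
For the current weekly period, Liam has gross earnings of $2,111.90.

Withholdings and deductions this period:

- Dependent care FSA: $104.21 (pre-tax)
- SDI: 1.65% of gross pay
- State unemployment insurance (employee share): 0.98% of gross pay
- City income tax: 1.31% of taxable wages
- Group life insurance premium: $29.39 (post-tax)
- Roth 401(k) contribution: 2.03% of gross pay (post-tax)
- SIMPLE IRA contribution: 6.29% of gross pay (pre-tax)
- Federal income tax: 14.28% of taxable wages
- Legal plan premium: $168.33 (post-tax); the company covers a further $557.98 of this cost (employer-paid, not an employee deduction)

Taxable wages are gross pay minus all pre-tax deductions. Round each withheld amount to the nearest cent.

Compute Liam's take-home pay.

$1,286.42

SIMPLE IRA contribution: $2,111.90 × 0.0629 = $132.84
Dependent care FSA: $104.21
Pre-tax total = $132.84 + $104.21 = $237.05
Taxable wages = $2,111.90 − $237.05 = $1,874.85
Federal income tax: $1,874.85 × 0.1428 = $267.73
City income tax: $1,874.85 × 0.0131 = $24.56
State unemployment insurance (employee share): $2,111.90 × 0.0098 = $20.70
SDI: $2,111.90 × 0.0165 = $34.85
Roth 401(k) contribution: $2,111.90 × 0.0203 = $42.87
Legal plan premium: $168.33
Group life insurance premium: $29.39
(Employer's $557.98 toward legal plan premium is not withheld from the employee.)
Total deductions = $132.84 + $104.21 + $267.73 + $24.56 + $20.70 + $34.85 + $42.87 + $168.33 + $29.39 = $825.48
Net pay = $2,111.90 − $825.48 = $1,286.42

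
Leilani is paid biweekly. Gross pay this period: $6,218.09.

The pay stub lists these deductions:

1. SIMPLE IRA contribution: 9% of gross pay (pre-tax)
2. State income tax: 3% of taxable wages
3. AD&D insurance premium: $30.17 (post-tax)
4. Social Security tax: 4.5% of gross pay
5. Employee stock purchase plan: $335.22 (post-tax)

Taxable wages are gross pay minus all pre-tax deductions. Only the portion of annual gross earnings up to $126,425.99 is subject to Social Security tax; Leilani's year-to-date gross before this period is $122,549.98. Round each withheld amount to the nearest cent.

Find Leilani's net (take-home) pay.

$4,948.90

SIMPLE IRA contribution: $6,218.09 × 0.09 = $559.63
Taxable wages = $6,218.09 − $559.63 = $5,658.46
State income tax: $5,658.46 × 0.03 = $169.75
Social Security tax: only $126,425.99 − $122,549.98 = $3,876.01 of this check is subject → $3,876.01 × 0.045 = $174.42
AD&D insurance premium: $30.17
Employee stock purchase plan: $335.22
Total deductions = $559.63 + $169.75 + $174.42 + $30.17 + $335.22 = $1,269.19
Net pay = $6,218.09 − $1,269.19 = $4,948.90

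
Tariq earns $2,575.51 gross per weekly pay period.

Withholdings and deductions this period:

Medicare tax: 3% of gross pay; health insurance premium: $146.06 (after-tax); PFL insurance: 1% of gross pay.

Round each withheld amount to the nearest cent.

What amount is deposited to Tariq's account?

$2,326.42

Medicare tax: $2,575.51 × 0.03 = $77.27
PFL insurance: $2,575.51 × 0.01 = $25.76
Health insurance premium: $146.06
Total deductions = $77.27 + $25.76 + $146.06 = $249.09
Net pay = $2,575.51 − $249.09 = $2,326.42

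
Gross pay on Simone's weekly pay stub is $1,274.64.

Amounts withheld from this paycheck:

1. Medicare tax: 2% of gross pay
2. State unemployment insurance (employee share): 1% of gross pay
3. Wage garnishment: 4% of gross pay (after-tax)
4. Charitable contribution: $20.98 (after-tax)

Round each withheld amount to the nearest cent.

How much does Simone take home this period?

$1,164.43

Medicare tax: $1,274.64 × 0.02 = $25.49
State unemployment insurance (employee share): $1,274.64 × 0.01 = $12.75
Wage garnishment: $1,274.64 × 0.04 = $50.99
Charitable contribution: $20.98
Total deductions = $25.49 + $12.75 + $50.99 + $20.98 = $110.21
Net pay = $1,274.64 − $110.21 = $1,164.43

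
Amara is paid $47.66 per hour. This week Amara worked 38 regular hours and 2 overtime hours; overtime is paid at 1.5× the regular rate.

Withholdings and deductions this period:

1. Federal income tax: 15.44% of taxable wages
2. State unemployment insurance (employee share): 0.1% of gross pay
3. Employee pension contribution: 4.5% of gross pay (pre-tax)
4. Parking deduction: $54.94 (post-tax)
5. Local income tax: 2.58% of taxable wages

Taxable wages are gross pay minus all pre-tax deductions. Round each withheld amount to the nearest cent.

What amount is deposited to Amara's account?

Regular pay: 38 × $47.66 = $1,811.08
Overtime pay: 2 × $47.66 × 1.5 = $142.98
Gross pay = $1,811.08 + $142.98 = $1,954.06
Employee pension contribution: $1,954.06 × 0.045 = $87.93
Taxable wages = $1,954.06 − $87.93 = $1,866.13
Federal income tax: $1,866.13 × 0.1544 = $288.13
Local income tax: $1,866.13 × 0.0258 = $48.15
State unemployment insurance (employee share): $1,954.06 × 0.001 = $1.95
Parking deduction: $54.94
Total deductions = $87.93 + $288.13 + $48.15 + $1.95 + $54.94 = $481.10
Net pay = $1,954.06 − $481.10 = $1,472.96

$1,472.96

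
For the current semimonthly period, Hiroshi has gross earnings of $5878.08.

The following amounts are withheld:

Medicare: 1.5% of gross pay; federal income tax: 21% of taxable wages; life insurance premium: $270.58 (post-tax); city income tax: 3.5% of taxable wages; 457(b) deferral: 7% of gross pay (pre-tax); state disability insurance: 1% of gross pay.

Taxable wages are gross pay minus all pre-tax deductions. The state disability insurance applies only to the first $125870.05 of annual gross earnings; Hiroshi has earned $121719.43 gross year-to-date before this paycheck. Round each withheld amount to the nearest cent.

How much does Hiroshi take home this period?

$3727.03

457(b) deferral: $5878.08 × 0.07 = $411.47
Taxable wages = $5878.08 − $411.47 = $5466.61
City income tax: $5466.61 × 0.035 = $191.33
Federal income tax: $5466.61 × 0.21 = $1147.99
Medicare: $5878.08 × 0.015 = $88.17
State disability insurance: only $125870.05 − $121719.43 = $4150.62 of this check is subject → $4150.62 × 0.01 = $41.51
Life insurance premium: $270.58
Total deductions = $411.47 + $191.33 + $1147.99 + $88.17 + $41.51 + $270.58 = $2151.05
Net pay = $5878.08 − $2151.05 = $3727.03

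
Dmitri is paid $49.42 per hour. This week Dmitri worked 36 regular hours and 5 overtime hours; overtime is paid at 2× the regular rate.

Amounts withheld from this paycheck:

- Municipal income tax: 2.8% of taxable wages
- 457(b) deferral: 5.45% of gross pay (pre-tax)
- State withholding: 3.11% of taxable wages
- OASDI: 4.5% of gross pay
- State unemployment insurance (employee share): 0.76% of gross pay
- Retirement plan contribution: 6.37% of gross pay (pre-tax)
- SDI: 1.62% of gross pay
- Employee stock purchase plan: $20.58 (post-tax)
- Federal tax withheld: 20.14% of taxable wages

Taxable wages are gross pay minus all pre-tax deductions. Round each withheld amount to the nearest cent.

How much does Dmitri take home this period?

$1,305.42

Regular pay: 36 × $49.42 = $1,779.12
Overtime pay: 5 × $49.42 × 2 = $494.20
Gross pay = $1,779.12 + $494.20 = $2,273.32
457(b) deferral: $2,273.32 × 0.0545 = $123.90
Retirement plan contribution: $2,273.32 × 0.0637 = $144.81
Pre-tax total = $123.90 + $144.81 = $268.71
Taxable wages = $2,273.32 − $268.71 = $2,004.61
Federal tax withheld: $2,004.61 × 0.2014 = $403.73
State withholding: $2,004.61 × 0.0311 = $62.34
Municipal income tax: $2,004.61 × 0.028 = $56.13
SDI: $2,273.32 × 0.0162 = $36.83
State unemployment insurance (employee share): $2,273.32 × 0.0076 = $17.28
OASDI: $2,273.32 × 0.045 = $102.30
Employee stock purchase plan: $20.58
Total deductions = $123.90 + $144.81 + $403.73 + $62.34 + $56.13 + $36.83 + $17.28 + $102.30 + $20.58 = $967.90
Net pay = $2,273.32 − $967.90 = $1,305.42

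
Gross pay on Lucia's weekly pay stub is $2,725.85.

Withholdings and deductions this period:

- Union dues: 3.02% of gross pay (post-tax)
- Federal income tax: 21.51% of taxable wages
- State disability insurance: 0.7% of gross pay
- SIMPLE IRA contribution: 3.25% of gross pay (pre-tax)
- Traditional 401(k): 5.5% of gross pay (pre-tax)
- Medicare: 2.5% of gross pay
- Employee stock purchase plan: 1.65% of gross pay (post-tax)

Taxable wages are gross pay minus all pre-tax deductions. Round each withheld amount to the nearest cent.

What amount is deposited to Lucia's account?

$1,737.78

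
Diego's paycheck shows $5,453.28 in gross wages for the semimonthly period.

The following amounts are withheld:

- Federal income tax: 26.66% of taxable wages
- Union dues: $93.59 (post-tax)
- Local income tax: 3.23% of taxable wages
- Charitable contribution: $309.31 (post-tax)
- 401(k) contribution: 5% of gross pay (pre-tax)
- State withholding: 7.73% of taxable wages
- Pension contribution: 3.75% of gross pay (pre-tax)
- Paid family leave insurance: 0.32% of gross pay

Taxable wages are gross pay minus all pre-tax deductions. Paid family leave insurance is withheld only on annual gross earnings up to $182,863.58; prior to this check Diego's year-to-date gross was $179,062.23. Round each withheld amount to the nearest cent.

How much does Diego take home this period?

$2,689.05

401(k) contribution: $5,453.28 × 0.05 = $272.66
Pension contribution: $5,453.28 × 0.0375 = $204.50
Pre-tax total = $272.66 + $204.50 = $477.16
Taxable wages = $5,453.28 − $477.16 = $4,976.12
Federal income tax: $4,976.12 × 0.2666 = $1,326.63
State withholding: $4,976.12 × 0.0773 = $384.65
Local income tax: $4,976.12 × 0.0323 = $160.73
Paid family leave insurance: only $182,863.58 − $179,062.23 = $3,801.35 of this check is subject → $3,801.35 × 0.0032 = $12.16
Charitable contribution: $309.31
Union dues: $93.59
Total deductions = $272.66 + $204.50 + $1,326.63 + $384.65 + $160.73 + $12.16 + $309.31 + $93.59 = $2,764.23
Net pay = $5,453.28 − $2,764.23 = $2,689.05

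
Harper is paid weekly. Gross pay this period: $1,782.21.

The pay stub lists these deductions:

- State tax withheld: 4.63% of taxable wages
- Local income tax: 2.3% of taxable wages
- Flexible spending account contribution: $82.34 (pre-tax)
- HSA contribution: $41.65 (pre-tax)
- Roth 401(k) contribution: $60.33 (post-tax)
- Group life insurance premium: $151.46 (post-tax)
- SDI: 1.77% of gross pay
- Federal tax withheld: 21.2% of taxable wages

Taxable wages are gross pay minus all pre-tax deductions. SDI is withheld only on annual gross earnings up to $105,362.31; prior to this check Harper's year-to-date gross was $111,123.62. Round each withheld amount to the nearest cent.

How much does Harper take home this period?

Flexible spending account contribution: $82.34
HSA contribution: $41.65
Pre-tax total = $82.34 + $41.65 = $123.99
Taxable wages = $1,782.21 − $123.99 = $1,658.22
State tax withheld: $1,658.22 × 0.0463 = $76.78
Local income tax: $1,658.22 × 0.023 = $38.14
Federal tax withheld: $1,658.22 × 0.212 = $351.54
SDI: annual cap $105,362.31 already reached (YTD $111,123.62), so $0.00
Roth 401(k) contribution: $60.33
Group life insurance premium: $151.46
Total deductions = $82.34 + $41.65 + $76.78 + $38.14 + $351.54 + $0.00 + $60.33 + $151.46 = $802.24
Net pay = $1,782.21 − $802.24 = $979.97

$979.97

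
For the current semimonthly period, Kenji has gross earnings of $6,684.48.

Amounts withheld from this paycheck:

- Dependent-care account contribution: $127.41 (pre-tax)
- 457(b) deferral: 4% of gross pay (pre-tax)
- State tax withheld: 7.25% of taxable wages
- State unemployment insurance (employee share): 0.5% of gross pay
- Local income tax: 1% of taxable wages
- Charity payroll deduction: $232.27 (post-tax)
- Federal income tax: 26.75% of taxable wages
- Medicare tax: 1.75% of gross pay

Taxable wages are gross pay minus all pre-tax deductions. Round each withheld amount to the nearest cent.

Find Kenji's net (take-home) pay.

457(b) deferral: $6,684.48 × 0.04 = $267.38
Dependent-care account contribution: $127.41
Pre-tax total = $267.38 + $127.41 = $394.79
Taxable wages = $6,684.48 − $394.79 = $6,289.69
State tax withheld: $6,289.69 × 0.0725 = $456.00
Local income tax: $6,289.69 × 0.01 = $62.90
Federal income tax: $6,289.69 × 0.2675 = $1,682.49
State unemployment insurance (employee share): $6,684.48 × 0.005 = $33.42
Medicare tax: $6,684.48 × 0.0175 = $116.98
Charity payroll deduction: $232.27
Total deductions = $267.38 + $127.41 + $456.00 + $62.90 + $1,682.49 + $33.42 + $116.98 + $232.27 = $2,978.85
Net pay = $6,684.48 − $2,978.85 = $3,705.63

$3,705.63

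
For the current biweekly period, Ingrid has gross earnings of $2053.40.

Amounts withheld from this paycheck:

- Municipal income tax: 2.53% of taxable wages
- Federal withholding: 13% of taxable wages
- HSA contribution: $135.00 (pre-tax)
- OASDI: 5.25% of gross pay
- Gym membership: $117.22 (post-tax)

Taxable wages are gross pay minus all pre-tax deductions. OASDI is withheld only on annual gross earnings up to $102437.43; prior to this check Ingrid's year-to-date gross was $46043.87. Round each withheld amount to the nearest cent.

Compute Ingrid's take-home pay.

$1395.45

HSA contribution: $135.00
Taxable wages = $2053.40 − $135.00 = $1918.40
Municipal income tax: $1918.40 × 0.0253 = $48.54
Federal withholding: $1918.40 × 0.13 = $249.39
OASDI: cap not yet reached, full $2053.40 is subject → $2053.40 × 0.0525 = $107.80
Gym membership: $117.22
Total deductions = $135.00 + $48.54 + $249.39 + $107.80 + $117.22 = $657.95
Net pay = $2053.40 − $657.95 = $1395.45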